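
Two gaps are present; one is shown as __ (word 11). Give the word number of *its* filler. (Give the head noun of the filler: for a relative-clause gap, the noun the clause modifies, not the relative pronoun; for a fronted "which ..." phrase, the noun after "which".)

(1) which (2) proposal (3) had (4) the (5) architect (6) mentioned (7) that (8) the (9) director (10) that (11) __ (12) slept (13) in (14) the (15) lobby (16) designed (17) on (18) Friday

The marked gap is inside the relative clause, the subject of "slept".
Its filler is the head noun "director" (via "that"), at word 9.
(The other dependency links word 2 to a gap after word 16.)

9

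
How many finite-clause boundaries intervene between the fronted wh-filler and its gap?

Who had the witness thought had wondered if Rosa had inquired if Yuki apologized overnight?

1

"who" is extracted from the subject of "wondered".
Boundaries crossed, outermost first: [Ø] — 1 in total.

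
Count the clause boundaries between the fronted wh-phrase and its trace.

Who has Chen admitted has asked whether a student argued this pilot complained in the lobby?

1

"who" is extracted from the subject of "asked".
Boundaries crossed, outermost first: [Ø] — 1 in total.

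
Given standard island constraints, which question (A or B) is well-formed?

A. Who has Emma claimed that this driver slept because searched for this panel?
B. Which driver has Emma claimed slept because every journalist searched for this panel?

In A, the wh-phrase is extracted from inside an adjunct island (introduced by "because"), which blocks movement.
In B, the extraction path crosses only that-complement boundaries, which are transparent.
So B is grammatical.

B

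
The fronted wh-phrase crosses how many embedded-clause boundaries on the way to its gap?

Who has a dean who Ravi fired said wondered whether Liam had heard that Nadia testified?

"who" is extracted from the subject of "wondered".
Boundaries crossed, outermost first: [Ø] — 1 in total.

1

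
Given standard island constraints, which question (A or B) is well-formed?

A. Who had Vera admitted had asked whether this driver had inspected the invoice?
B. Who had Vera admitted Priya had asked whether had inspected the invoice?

In B, the wh-phrase is extracted from inside a wh-island (introduced by "whether"), which blocks movement.
In A, the extraction path crosses only that-complement boundaries, which are transparent.
So A is grammatical.

A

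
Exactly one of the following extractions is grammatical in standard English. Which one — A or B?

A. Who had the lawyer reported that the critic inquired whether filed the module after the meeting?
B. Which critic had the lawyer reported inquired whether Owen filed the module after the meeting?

In A, the wh-phrase is extracted from inside a wh-island (introduced by "whether"), which blocks movement.
In B, the extraction path crosses only that-complement boundaries, which are transparent.
So B is grammatical.

B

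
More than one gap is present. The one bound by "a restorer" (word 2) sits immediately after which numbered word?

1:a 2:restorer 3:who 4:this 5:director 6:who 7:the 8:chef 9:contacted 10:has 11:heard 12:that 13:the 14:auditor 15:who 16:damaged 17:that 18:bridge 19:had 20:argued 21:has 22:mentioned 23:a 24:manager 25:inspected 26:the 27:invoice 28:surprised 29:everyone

The displaced element is "a restorer" (word 2).
It is linked across 2 clause boundaries (that → Ø).
It functions as the subject of "mentioned", so the gap sits immediately after word 20 ("argued").
Base order: This director who the chef contacted has heard that the auditor who damaged that bridge had argued a restorer has mentioned a manager inspected the invoice.

20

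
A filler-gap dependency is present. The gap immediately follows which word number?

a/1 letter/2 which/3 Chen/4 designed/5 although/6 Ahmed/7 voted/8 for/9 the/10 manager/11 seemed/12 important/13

5

The displaced element is "a letter" (word 2).
It functions as the direct object of "designed", so the gap sits immediately after word 5 ("designed").
Base order: Chen designed a letter although Ahmed voted for the manager.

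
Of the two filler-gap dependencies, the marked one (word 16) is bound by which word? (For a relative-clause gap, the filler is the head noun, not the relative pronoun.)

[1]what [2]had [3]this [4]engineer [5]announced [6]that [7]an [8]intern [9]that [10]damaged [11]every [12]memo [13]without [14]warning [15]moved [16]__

1

The marked gap is the direct object of "moved".
Its filler is the fronted wh-phrase "what", at word 1.
(The other dependency links word 8 to a gap after word 9.)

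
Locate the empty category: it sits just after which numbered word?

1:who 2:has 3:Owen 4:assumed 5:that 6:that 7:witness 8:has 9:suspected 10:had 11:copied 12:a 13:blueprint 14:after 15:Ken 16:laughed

The displaced element is "who" (word 1).
It is linked across 2 clause boundaries (that → Ø).
It functions as the subject of "copied", so the gap sits immediately after word 9 ("suspected").
Base order: Owen has assumed that that witness has suspected who had copied a blueprint after Ken laughed.

9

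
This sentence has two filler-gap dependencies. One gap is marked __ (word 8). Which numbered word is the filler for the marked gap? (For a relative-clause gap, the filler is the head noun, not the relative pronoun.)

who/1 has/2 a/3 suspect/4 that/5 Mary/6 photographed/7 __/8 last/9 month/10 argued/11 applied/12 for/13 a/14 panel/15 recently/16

The marked gap is inside the relative clause, the direct object of "photographed".
Its filler is the head noun "suspect" (via "that"), at word 4.
(The other dependency links word 1 to a gap after word 11.)

4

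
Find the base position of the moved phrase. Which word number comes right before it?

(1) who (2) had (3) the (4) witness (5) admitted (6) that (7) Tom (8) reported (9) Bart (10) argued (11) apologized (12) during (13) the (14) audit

10

The displaced element is "who" (word 1).
It is linked across 3 clause boundaries (that → Ø → Ø).
It functions as the subject of "apologized", so the gap sits immediately after word 10 ("argued").
Base order: The witness had admitted that Tom reported Bart argued that who apologized during the audit.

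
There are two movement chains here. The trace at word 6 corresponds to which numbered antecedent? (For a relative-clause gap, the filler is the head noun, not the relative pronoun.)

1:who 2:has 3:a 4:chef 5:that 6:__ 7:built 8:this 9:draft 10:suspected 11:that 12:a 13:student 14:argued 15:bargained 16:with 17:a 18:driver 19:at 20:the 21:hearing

4

The marked gap is inside the relative clause, the subject of "built".
Its filler is the head noun "chef" (via "that"), at word 4.
(The other dependency links word 1 to a gap after word 14.)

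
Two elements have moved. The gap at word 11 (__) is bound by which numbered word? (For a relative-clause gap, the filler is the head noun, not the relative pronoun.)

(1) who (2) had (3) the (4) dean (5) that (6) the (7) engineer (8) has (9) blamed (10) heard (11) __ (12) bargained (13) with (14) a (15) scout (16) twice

1

The marked gap is the subject of "bargained".
Its filler is the fronted wh-phrase "who", at word 1.
(The other dependency links word 4 to a gap after word 9.)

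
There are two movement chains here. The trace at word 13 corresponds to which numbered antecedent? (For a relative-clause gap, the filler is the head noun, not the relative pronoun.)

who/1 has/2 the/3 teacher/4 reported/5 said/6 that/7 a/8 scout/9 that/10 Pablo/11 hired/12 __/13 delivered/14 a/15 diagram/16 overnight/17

The marked gap is inside the relative clause, the direct object of "hired".
Its filler is the head noun "scout" (via "that"), at word 9.
(The other dependency links word 1 to a gap after word 5.)

9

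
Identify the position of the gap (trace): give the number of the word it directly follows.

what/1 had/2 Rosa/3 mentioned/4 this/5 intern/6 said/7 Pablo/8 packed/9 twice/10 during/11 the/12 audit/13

9

The displaced element is "what" (word 1).
It is linked across 2 clause boundaries (Ø → Ø).
It functions as the direct object of "packed", so the gap sits immediately after word 9 ("packed").
Base order: Rosa had mentioned this intern said Pablo packed what twice during the audit.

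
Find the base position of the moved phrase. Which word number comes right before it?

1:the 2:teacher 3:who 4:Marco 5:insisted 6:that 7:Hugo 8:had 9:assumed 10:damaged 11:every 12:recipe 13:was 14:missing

9

The displaced element is "the teacher" (word 2).
It is linked across 2 clause boundaries (that → Ø).
It functions as the subject of "damaged", so the gap sits immediately after word 9 ("assumed").
Base order: Marco insisted that Hugo had assumed that the teacher damaged every recipe.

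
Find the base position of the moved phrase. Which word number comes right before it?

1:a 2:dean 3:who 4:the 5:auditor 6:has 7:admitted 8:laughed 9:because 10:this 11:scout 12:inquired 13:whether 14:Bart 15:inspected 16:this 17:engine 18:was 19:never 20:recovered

The displaced element is "a dean" (word 2).
It is linked across 1 clause boundary (Ø).
It functions as the subject of "laughed", so the gap sits immediately after word 7 ("admitted").
Base order: The auditor has admitted that a dean laughed because this scout inquired whether Bart inspected this engine.

7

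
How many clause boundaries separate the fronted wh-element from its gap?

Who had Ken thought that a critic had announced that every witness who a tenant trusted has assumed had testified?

3

"who" is extracted from the subject of "testified".
Boundaries crossed, outermost first: [that], [that], [Ø] — 3 in total.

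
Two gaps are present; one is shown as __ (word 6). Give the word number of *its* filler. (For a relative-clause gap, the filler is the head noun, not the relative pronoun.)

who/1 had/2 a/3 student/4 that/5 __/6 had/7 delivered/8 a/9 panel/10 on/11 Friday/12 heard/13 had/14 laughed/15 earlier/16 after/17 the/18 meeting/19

The marked gap is inside the relative clause, the subject of "delivered".
Its filler is the head noun "student" (via "that"), at word 4.
(The other dependency links word 1 to a gap after word 13.)

4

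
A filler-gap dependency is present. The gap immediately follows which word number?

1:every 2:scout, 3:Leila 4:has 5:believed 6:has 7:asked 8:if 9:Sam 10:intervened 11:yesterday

5

The displaced element is "every scout" (word 2).
It is linked across 1 clause boundary (Ø).
It functions as the subject of "asked", so the gap sits immediately after word 5 ("believed").
Base order: Leila has believed every scout has asked if Sam intervened yesterday.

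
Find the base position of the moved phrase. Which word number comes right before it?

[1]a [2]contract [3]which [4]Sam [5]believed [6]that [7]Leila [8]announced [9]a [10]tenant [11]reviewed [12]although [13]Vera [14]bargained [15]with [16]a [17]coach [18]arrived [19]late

11

The displaced element is "a contract" (word 2).
It is linked across 2 clause boundaries (that → Ø).
It functions as the direct object of "reviewed", so the gap sits immediately after word 11 ("reviewed").
Base order: Sam believed that Leila announced a tenant reviewed a contract although Vera bargained with a coach.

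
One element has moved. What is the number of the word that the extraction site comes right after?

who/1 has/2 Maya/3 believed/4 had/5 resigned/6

4

The displaced element is "who" (word 1).
It is linked across 1 clause boundary (Ø).
It functions as the subject of "resigned", so the gap sits immediately after word 4 ("believed").
Base order: Maya has believed who had resigned.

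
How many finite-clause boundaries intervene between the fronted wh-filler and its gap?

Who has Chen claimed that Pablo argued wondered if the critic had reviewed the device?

2

"who" is extracted from the subject of "wondered".
Boundaries crossed, outermost first: [that], [Ø] — 2 in total.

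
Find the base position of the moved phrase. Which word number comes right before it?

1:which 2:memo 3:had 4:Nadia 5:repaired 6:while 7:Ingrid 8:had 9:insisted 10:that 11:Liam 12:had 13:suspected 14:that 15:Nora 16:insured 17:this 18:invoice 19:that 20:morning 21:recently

The displaced element is "which memo" (word 2).
It functions as the direct object of "repaired", so the gap sits immediately after word 5 ("repaired").
Base order: Nadia had repaired which memo while Ingrid had insisted that Liam had suspected that Nora insured this invoice that morning recently.

5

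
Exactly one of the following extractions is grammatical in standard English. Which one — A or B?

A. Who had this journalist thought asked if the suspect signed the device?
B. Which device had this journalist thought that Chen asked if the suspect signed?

A

In B, the wh-phrase is extracted from inside a wh-island (introduced by "if"), which blocks movement.
In A, the extraction path crosses only that-complement boundaries, which are transparent.
So A is grammatical.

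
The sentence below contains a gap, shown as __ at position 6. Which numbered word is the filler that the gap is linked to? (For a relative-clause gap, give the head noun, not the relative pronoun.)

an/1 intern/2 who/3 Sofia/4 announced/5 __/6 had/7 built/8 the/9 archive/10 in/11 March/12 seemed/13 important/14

The gap at 6 is the subject of "built", inside a relative clause.
The relative pronoun is "who" (word 3); it is bound by the head noun immediately before it.
Its filler is the head noun "intern", at word 2.

2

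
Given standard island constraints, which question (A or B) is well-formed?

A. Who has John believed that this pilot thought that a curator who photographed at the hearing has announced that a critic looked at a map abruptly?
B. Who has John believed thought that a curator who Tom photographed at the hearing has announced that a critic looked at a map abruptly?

B

In A, the wh-phrase is extracted from inside a complex-NP island (relative clause) (introduced by "who"), which blocks movement.
In B, the extraction path crosses only that-complement boundaries, which are transparent.
So B is grammatical.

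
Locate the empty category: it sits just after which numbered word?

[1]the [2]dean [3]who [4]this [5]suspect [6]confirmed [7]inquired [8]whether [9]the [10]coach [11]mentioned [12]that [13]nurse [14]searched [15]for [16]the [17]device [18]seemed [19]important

6

The displaced element is "the dean" (word 2).
It is linked across 1 clause boundary (Ø).
It functions as the subject of "inquired", so the gap sits immediately after word 6 ("confirmed").
Base order: This suspect confirmed that the dean inquired whether the coach mentioned that nurse searched for the device.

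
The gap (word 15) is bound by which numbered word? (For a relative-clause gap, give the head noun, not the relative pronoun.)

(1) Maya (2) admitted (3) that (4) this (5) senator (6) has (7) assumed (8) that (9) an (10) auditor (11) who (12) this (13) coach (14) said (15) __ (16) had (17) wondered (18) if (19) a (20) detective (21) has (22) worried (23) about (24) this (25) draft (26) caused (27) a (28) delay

The gap at 15 is the subject of "wondered", inside a relative clause.
The relative pronoun is "who" (word 11); it is bound by the head noun immediately before it.
Its filler is the head noun "auditor", at word 10.

10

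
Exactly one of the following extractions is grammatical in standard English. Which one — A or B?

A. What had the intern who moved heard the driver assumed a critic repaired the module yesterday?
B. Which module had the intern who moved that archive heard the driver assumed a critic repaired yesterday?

B

In A, the wh-phrase is extracted from inside a complex-NP island (relative clause) (introduced by "who"), which blocks movement.
In B, the extraction path crosses only that-complement boundaries, which are transparent.
So B is grammatical.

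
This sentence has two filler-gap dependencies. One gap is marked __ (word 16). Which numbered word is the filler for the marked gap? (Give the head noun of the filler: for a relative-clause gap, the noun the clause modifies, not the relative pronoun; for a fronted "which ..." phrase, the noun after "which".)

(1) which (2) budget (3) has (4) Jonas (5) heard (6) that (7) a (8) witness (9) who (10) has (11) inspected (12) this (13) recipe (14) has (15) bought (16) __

2

The marked gap is the direct object of "bought".
Its filler is the fronted wh-phrase "which budget", at word 2.
(The other dependency links word 8 to a gap after word 9.)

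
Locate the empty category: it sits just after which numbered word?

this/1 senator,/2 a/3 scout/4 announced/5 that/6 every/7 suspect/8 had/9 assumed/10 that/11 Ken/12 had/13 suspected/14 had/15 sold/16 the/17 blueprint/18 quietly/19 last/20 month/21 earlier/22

14

The displaced element is "this senator" (word 2).
It is linked across 3 clause boundaries (that → that → Ø).
It functions as the subject of "sold", so the gap sits immediately after word 14 ("suspected").
Base order: A scout announced that every suspect had assumed that Ken had suspected this senator had sold the blueprint quietly last month earlier.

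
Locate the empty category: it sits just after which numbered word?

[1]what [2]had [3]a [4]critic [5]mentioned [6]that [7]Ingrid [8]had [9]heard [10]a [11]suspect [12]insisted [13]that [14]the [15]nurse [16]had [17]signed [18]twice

The displaced element is "what" (word 1).
It is linked across 3 clause boundaries (that → Ø → that).
It functions as the direct object of "signed", so the gap sits immediately after word 17 ("signed").
Base order: A critic had mentioned that Ingrid had heard a suspect insisted that the nurse had signed what twice.

17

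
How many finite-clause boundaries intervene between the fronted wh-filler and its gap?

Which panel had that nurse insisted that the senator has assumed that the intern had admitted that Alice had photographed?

"which panel" is extracted from the object of "photographed".
Boundaries crossed, outermost first: [that], [that], [that] — 3 in total.

3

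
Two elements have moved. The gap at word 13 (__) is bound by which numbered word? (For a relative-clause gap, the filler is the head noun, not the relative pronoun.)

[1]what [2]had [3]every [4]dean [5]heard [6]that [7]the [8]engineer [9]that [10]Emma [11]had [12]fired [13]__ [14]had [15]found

8

The marked gap is inside the relative clause, the direct object of "fired".
Its filler is the head noun "engineer" (via "that"), at word 8.
(The other dependency links word 1 to a gap after word 15.)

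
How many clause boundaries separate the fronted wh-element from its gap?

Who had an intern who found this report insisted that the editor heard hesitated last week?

"who" is extracted from the subject of "hesitated".
Boundaries crossed, outermost first: [that], [Ø] — 2 in total.

2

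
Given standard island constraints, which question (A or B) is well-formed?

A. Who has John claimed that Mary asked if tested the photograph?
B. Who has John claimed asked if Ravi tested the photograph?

In A, the wh-phrase is extracted from inside a wh-island (introduced by "if"), which blocks movement.
In B, the extraction path crosses only that-complement boundaries, which are transparent.
So B is grammatical.

B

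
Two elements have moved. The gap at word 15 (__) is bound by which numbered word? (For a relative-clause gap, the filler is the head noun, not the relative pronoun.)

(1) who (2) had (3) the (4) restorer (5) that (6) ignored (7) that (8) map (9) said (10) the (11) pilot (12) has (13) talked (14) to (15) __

The marked gap is the object of the preposition "to" of "talked".
Its filler is the fronted wh-phrase "who", at word 1.
(The other dependency links word 4 to a gap after word 5.)

1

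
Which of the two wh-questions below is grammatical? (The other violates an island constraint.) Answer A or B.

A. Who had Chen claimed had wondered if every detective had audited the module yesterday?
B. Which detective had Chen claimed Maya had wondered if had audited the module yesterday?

In B, the wh-phrase is extracted from inside a wh-island (introduced by "if"), which blocks movement.
In A, the extraction path crosses only that-complement boundaries, which are transparent.
So A is grammatical.

A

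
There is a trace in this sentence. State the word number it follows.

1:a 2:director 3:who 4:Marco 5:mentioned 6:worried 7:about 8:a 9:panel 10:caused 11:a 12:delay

5

The displaced element is "a director" (word 2).
It is linked across 1 clause boundary (Ø).
It functions as the subject of "worried", so the gap sits immediately after word 5 ("mentioned").
Base order: Marco mentioned that a director worried about a panel.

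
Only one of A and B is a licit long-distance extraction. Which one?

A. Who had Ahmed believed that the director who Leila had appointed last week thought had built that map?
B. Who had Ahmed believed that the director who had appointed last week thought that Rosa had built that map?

In B, the wh-phrase is extracted from inside a complex-NP island (relative clause) (introduced by "who"), which blocks movement.
In A, the extraction path crosses only that-complement boundaries, which are transparent.
So A is grammatical.

A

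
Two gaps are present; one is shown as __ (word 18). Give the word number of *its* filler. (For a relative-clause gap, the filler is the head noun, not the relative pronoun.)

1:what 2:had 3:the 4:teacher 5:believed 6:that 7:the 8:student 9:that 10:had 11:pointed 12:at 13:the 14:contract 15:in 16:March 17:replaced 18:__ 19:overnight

1

The marked gap is the direct object of "replaced".
Its filler is the fronted wh-phrase "what", at word 1.
(The other dependency links word 8 to a gap after word 9.)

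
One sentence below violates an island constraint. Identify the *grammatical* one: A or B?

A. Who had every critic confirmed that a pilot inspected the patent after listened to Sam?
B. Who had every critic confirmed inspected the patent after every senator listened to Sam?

B

In A, the wh-phrase is extracted from inside an adjunct island (introduced by "after"), which blocks movement.
In B, the extraction path crosses only that-complement boundaries, which are transparent.
So B is grammatical.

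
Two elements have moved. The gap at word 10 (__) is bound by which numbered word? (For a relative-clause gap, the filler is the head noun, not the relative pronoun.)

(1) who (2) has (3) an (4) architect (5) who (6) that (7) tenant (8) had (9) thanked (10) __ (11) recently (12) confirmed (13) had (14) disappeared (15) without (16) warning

4

The marked gap is inside the relative clause, the direct object of "thanked".
Its filler is the head noun "architect" (via "who"), at word 4.
(The other dependency links word 1 to a gap after word 12.)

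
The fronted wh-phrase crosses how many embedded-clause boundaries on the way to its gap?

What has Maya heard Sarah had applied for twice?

"what" is extracted from the PP object of "applied".
Boundaries crossed, outermost first: [Ø] — 1 in total.

1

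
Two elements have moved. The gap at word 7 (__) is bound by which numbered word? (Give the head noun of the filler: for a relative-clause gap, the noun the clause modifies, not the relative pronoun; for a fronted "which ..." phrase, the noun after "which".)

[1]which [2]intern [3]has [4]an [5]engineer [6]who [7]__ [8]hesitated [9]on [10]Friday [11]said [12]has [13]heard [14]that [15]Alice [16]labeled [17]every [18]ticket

The marked gap is inside the relative clause, the subject of "hesitated".
Its filler is the head noun "engineer" (via "who"), at word 5.
(The other dependency links word 2 to a gap after word 11.)

5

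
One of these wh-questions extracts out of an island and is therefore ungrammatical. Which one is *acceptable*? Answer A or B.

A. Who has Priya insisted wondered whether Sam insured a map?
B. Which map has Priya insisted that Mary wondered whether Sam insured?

A

In B, the wh-phrase is extracted from inside a wh-island (introduced by "whether"), which blocks movement.
In A, the extraction path crosses only that-complement boundaries, which are transparent.
So A is grammatical.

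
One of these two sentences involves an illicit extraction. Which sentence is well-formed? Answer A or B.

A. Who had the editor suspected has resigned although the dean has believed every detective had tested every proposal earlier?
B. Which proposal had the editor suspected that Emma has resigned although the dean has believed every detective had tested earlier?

In B, the wh-phrase is extracted from inside an adjunct island (introduced by "although"), which blocks movement.
In A, the extraction path crosses only that-complement boundaries, which are transparent.
So A is grammatical.

A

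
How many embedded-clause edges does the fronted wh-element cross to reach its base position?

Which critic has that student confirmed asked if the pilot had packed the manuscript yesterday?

"which critic" is extracted from the subject of "asked".
Boundaries crossed, outermost first: [Ø] — 1 in total.

1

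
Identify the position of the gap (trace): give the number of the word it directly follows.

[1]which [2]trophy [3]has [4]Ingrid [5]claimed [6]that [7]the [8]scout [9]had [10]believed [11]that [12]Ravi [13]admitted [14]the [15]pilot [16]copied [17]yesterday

16

The displaced element is "which trophy" (word 2).
It is linked across 3 clause boundaries (that → that → Ø).
It functions as the direct object of "copied", so the gap sits immediately after word 16 ("copied").
Base order: Ingrid has claimed that the scout had believed that Ravi admitted the pilot copied which trophy yesterday.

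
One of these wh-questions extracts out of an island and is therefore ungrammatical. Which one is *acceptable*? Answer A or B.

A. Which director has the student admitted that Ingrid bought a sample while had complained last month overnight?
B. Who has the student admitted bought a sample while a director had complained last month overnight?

In A, the wh-phrase is extracted from inside an adjunct island (introduced by "while"), which blocks movement.
In B, the extraction path crosses only that-complement boundaries, which are transparent.
So B is grammatical.

B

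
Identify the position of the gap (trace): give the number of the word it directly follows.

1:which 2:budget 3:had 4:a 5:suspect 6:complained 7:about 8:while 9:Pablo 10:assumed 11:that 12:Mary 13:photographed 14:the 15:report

The displaced element is "which budget" (word 2).
It functions as the object of the preposition "about" of "complained", so the gap sits immediately after word 7 ("about").
Base order: A suspect had complained about which budget while Pablo assumed that Mary photographed the report.

7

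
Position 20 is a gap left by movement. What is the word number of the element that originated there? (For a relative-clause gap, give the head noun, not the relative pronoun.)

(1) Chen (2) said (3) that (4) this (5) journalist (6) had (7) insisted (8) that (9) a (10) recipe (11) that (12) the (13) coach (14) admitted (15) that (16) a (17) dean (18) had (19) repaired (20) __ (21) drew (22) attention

The gap at 20 is the object of "repaired", inside a relative clause.
The relative pronoun is "that" (word 11); it is bound by the head noun immediately before it.
Its filler is the head noun "recipe", at word 10.

10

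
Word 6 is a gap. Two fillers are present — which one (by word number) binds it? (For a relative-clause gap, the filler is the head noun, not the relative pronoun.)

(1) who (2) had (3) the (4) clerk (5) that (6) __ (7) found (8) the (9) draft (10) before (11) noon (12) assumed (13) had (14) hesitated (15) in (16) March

4

The marked gap is inside the relative clause, the subject of "found".
Its filler is the head noun "clerk" (via "that"), at word 4.
(The other dependency links word 1 to a gap after word 12.)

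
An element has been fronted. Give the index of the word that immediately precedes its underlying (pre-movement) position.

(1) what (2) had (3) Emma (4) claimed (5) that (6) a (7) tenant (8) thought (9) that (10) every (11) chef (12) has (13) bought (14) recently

13

The displaced element is "what" (word 1).
It is linked across 2 clause boundaries (that → that).
It functions as the direct object of "bought", so the gap sits immediately after word 13 ("bought").
Base order: Emma had claimed that a tenant thought that every chef has bought what recently.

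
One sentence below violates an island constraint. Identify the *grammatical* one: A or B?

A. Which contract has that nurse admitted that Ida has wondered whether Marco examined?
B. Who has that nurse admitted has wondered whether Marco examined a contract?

B

In A, the wh-phrase is extracted from inside a wh-island (introduced by "whether"), which blocks movement.
In B, the extraction path crosses only that-complement boundaries, which are transparent.
So B is grammatical.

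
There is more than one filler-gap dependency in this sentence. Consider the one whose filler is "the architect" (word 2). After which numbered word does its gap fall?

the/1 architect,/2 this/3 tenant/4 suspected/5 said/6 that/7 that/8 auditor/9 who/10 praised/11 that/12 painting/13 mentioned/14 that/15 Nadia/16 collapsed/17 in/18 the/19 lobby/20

5

The displaced element is "the architect" (word 2).
It is linked across 1 clause boundary (Ø).
It functions as the subject of "said", so the gap sits immediately after word 5 ("suspected").
Base order: This tenant suspected that the architect said that that auditor who praised that painting mentioned that Nadia collapsed in the lobby.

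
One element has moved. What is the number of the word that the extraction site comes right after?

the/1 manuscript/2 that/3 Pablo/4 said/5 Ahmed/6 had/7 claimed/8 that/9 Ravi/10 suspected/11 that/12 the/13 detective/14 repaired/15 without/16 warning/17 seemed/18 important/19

15

The displaced element is "the manuscript" (word 2).
It is linked across 3 clause boundaries (Ø → that → that).
It functions as the direct object of "repaired", so the gap sits immediately after word 15 ("repaired").
Base order: Pablo said Ahmed had claimed that Ravi suspected that the detective repaired the manuscript without warning.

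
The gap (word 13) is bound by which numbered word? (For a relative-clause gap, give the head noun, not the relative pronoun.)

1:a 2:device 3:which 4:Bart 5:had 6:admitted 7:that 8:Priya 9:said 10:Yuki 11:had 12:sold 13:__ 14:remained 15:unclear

2

The gap at 13 is the object of "sold", inside a relative clause.
The relative pronoun is "which" (word 3); it is bound by the head noun immediately before it.
Its filler is the head noun "device", at word 2.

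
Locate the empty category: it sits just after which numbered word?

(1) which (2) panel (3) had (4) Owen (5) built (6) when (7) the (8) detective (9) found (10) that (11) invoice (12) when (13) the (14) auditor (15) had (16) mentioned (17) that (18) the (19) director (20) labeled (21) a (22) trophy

The displaced element is "which panel" (word 2).
It functions as the direct object of "built", so the gap sits immediately after word 5 ("built").
Base order: Owen had built which panel when the detective found that invoice when the auditor had mentioned that the director labeled a trophy.

5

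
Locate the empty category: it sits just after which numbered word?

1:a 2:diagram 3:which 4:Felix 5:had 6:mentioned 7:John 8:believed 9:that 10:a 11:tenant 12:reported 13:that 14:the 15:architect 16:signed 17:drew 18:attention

16

The displaced element is "a diagram" (word 2).
It is linked across 3 clause boundaries (Ø → that → that).
It functions as the direct object of "signed", so the gap sits immediately after word 16 ("signed").
Base order: Felix had mentioned John believed that a tenant reported that the architect signed a diagram.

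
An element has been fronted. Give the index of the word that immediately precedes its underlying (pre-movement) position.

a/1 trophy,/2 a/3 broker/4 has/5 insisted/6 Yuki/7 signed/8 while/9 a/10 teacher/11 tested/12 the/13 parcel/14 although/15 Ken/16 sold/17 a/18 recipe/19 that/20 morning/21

The displaced element is "a trophy" (word 2).
It is linked across 1 clause boundary (Ø).
It functions as the direct object of "signed", so the gap sits immediately after word 8 ("signed").
Base order: A broker has insisted Yuki signed a trophy while a teacher tested the parcel although Ken sold a recipe that morning.

8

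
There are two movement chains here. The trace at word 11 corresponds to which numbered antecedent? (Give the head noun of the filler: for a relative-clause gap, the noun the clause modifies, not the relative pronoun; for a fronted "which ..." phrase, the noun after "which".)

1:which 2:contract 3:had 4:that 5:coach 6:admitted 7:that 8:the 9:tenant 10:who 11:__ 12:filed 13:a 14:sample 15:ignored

The marked gap is inside the relative clause, the subject of "filed".
Its filler is the head noun "tenant" (via "who"), at word 9.
(The other dependency links word 2 to a gap after word 15.)

9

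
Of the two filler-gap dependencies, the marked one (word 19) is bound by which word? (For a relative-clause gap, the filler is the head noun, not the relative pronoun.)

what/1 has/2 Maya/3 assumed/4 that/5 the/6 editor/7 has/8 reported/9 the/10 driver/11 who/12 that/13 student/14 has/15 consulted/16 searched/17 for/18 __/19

The marked gap is the object of the preposition "for" of "searched".
Its filler is the fronted wh-phrase "what", at word 1.
(The other dependency links word 11 to a gap after word 16.)

1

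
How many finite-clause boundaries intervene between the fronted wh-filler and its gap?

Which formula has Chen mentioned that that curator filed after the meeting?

1

"which formula" is extracted from the object of "filed".
Boundaries crossed, outermost first: [that] — 1 in total.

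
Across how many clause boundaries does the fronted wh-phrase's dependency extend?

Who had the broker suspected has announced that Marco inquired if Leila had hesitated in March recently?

"who" is extracted from the subject of "announced".
Boundaries crossed, outermost first: [Ø] — 1 in total.

1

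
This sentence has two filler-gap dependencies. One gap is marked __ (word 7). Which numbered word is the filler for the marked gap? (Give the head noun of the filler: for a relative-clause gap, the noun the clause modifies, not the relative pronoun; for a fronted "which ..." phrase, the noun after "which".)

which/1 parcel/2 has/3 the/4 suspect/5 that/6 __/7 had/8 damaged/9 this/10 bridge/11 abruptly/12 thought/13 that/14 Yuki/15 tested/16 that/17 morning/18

5

The marked gap is inside the relative clause, the subject of "damaged".
Its filler is the head noun "suspect" (via "that"), at word 5.
(The other dependency links word 2 to a gap after word 16.)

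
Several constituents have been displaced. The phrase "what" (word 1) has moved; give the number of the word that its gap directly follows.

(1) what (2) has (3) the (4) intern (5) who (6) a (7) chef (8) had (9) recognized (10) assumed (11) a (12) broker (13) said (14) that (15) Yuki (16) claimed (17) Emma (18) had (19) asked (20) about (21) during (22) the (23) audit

20

The displaced element is "what" (word 1).
It is linked across 3 clause boundaries (Ø → that → Ø).
It functions as the object of the preposition "about" of "asked", so the gap sits immediately after word 20 ("about").
Base order: The intern who a chef had recognized has assumed a broker said that Yuki claimed Emma had asked about what during the audit.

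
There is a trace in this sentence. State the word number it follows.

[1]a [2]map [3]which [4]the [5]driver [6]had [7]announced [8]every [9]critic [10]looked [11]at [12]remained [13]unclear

The displaced element is "a map" (word 2).
It is linked across 1 clause boundary (Ø).
It functions as the object of the preposition "at" of "looked", so the gap sits immediately after word 11 ("at").
Base order: The driver had announced every critic looked at a map.

11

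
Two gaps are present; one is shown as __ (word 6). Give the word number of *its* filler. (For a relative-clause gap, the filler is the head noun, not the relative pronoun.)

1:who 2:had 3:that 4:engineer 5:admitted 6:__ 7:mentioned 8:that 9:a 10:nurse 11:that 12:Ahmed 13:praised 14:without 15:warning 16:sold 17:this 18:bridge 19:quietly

The marked gap is the subject of "mentioned".
Its filler is the fronted wh-phrase "who", at word 1.
(The other dependency links word 10 to a gap after word 13.)

1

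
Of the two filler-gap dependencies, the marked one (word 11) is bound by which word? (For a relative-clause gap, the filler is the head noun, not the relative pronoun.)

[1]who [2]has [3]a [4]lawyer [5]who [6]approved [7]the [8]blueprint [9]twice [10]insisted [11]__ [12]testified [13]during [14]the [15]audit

The marked gap is the subject of "testified".
Its filler is the fronted wh-phrase "who", at word 1.
(The other dependency links word 4 to a gap after word 5.)

1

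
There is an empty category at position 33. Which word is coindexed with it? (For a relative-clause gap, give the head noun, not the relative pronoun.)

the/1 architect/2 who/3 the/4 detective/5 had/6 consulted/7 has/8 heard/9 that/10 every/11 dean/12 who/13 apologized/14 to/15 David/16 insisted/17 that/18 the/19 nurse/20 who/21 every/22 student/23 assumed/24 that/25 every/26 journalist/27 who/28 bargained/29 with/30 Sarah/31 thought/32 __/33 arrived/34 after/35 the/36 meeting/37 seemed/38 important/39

The gap at 33 is the subject of "arrived", inside a relative clause.
The relative pronoun is "who" (word 21); it is bound by the head noun immediately before it.
Its filler is the head noun "nurse", at word 20.

20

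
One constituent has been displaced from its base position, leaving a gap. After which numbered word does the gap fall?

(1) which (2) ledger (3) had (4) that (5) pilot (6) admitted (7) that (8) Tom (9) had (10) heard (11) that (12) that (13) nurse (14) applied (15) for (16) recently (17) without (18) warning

The displaced element is "which ledger" (word 2).
It is linked across 2 clause boundaries (that → that).
It functions as the object of the preposition "for" of "applied", so the gap sits immediately after word 15 ("for").
Base order: That pilot had admitted that Tom had heard that that nurse applied for which ledger recently without warning.

15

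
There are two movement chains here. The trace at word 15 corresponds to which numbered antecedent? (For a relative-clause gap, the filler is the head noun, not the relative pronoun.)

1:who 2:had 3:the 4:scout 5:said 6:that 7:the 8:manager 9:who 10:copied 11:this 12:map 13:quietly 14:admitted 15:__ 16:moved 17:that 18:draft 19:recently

1

The marked gap is the subject of "moved".
Its filler is the fronted wh-phrase "who", at word 1.
(The other dependency links word 8 to a gap after word 9.)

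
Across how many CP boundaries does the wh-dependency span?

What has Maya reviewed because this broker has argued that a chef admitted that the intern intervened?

"what" originates inside the matrix clause — no clause boundary is crossed.

0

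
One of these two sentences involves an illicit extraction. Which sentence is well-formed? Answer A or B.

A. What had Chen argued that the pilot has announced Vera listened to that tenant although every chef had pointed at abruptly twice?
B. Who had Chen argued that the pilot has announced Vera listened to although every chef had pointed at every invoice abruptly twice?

In A, the wh-phrase is extracted from inside an adjunct island (introduced by "although"), which blocks movement.
In B, the extraction path crosses only that-complement boundaries, which are transparent.
So B is grammatical.

B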